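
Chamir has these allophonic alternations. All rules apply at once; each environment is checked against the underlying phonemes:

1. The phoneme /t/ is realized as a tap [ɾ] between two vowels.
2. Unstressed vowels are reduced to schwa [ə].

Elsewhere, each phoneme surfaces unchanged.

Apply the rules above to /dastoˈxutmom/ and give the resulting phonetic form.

[dəstəˈxutməm]

/d/ — not in any rule's target class → [d].
/a/ (between /d/ and /s/) occurs in an unstressed syllable → [ə] by rule 2.
/s/ (between /a/ and /t/) is unaffected → [s].
/t/ (between /s/ and /o/) fails the environment for rule 1, so it stays [t].
/o/ (between /t/ and /x/) occurs in an unstressed syllable → [ə] by rule 2.
/x/ (between /o/ and /u/) is unaffected → [x].
/u/ (between /x/ and /t/) fails the environment for rule 2, so it stays [u].
/t/ — between /u/ and /m/; rule 1 does not apply here → [t].
/m/ (between /t/ and /o/): no rule targets it → [m].
/o/ — between /m/ and /m/, in an unstressed syllable — surfaces as [ə] (rule 2).
/m/ (word-final): no rule targets it → [m].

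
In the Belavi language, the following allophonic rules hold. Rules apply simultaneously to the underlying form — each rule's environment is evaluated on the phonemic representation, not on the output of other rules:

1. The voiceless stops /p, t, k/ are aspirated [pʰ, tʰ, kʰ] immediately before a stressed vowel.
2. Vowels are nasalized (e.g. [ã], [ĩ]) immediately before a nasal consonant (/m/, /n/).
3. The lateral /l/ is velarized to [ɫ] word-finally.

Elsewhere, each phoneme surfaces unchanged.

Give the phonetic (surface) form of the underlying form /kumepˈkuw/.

/k/ (word-initial) is in the target of rule 1 but the environment (immediately before a stressed vowel) is not met → [k].
/u/ (between /k/ and /m/): before a nasal consonant, so rule 2 applies → [ũ].
/e/ — between /m/ and /p/; rule 2 does not apply here → [e].
/p/ (between /e/ and /k/): rule 1 targets it, but not immediately before a stressed vowel → unchanged [p].
Rule 1 applies to /k/ (between /p/ and /u/: immediately before a stressed vowel) → [kʰ].
/u/ — between /k/ and /w/; rule 2 does not apply here → [u].

[kũmepˈkʰuw]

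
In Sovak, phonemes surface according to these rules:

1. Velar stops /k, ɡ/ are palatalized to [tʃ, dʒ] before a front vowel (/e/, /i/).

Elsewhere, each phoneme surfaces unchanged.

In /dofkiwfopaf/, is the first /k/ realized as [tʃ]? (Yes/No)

Yes

/k/ meets the environment for rule 1 (before a front vowel) → [tʃ].
The actual realization is [tʃ], which matches [tʃ].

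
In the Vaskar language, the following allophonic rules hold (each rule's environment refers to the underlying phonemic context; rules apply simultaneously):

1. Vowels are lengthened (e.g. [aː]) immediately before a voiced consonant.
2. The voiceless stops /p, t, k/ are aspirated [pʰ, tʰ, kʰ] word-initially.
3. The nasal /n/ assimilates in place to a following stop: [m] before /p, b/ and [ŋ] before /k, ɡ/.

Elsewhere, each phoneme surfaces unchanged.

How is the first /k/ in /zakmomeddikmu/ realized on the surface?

/k/ (between /a/ and /m/): rule 2 targets it, but not word-initially → unchanged [k].

[k]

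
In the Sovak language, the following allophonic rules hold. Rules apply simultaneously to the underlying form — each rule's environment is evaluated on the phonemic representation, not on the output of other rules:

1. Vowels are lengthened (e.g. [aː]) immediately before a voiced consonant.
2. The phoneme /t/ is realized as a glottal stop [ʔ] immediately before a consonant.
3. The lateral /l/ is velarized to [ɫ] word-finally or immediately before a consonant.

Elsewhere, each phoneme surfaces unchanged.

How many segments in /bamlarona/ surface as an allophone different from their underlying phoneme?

Segments that undergo a rule: /a/ → [aː] (rule 1); /a/ → [aː] (rule 1); /o/ → [oː] (rule 1).
All other segments surface unchanged.

3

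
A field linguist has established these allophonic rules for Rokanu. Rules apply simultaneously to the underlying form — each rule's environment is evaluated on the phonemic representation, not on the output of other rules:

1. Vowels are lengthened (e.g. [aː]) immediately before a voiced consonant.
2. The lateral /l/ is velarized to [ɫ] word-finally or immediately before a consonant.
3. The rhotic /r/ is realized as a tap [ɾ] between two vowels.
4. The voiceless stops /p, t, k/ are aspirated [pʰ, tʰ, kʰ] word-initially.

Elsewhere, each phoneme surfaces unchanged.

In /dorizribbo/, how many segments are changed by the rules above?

Segments that undergo a rule: /o/ → [oː] (rule 1); /r/ → [ɾ] (rule 3); /i/ → [iː] (rule 1); /i/ → [iː] (rule 1).
All other segments surface unchanged.

4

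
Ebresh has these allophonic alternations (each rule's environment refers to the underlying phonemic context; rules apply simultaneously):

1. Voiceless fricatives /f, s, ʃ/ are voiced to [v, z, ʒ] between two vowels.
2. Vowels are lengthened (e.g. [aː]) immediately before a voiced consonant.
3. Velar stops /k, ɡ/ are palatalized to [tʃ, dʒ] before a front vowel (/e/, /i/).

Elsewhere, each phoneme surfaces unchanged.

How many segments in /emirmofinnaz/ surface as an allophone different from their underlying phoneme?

5

Segments that undergo a rule: /e/ → [eː] (rule 2); /i/ → [iː] (rule 2); /f/ → [v] (rule 1); /i/ → [iː] (rule 2); /a/ → [aː] (rule 2).
All other segments surface unchanged.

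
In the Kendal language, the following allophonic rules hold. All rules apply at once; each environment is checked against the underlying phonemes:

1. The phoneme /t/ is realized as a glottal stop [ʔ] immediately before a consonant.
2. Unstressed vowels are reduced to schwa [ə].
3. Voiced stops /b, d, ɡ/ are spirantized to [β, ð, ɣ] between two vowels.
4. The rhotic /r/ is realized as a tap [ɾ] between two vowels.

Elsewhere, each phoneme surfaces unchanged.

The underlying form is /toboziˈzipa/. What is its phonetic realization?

[təβəzəˈzipə]

/t/ — word-initial; rule 1 does not apply here → [t].
/o/ (between /t/ and /b/) occurs in an unstressed syllable → [ə] by rule 2.
/b/ (between /o/ and /o/) occurs between two vowels → [β] by rule 3.
/o/ (between /b/ and /z/) occurs in an unstressed syllable → [ə] by rule 2.
/z/ stays [z].
/i/ — between /z/ and /z/, in an unstressed syllable — surfaces as [ə] (rule 2).
/z/ (between /i/ and /i/) is unaffected → [z].
/i/ — between /z/ and /p/; rule 2 does not apply here → [i].
/p/ (between /i/ and /a/): no rule targets it → [p].
Rule 2 applies to /a/ (word-final: in an unstressed syllable) → [ə].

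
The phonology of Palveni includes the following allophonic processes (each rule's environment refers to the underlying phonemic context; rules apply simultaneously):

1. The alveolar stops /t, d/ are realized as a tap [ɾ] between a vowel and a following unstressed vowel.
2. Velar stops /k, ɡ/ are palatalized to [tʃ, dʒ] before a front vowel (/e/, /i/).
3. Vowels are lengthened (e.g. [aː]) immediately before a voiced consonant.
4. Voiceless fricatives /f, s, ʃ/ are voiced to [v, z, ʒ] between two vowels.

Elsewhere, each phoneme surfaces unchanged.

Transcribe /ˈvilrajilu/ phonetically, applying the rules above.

/v/ — not in any rule's target class → [v].
Rule 3 applies to /i/ (between /v/ and /l/: before a voiced consonant) → [iː].
/l/ — not in any rule's target class → [l].
/r/ — not in any rule's target class → [r].
/a/ (between /r/ and /j/): before a voiced consonant, so rule 3 applies → [aː].
/j/ stays [j].
/i/ (between /j/ and /l/): before a voiced consonant, so rule 3 applies → [iː].
/l/ stays [l].
/u/ — word-final; rule 3 does not apply here → [u].

[ˈviːlraːjiːlu]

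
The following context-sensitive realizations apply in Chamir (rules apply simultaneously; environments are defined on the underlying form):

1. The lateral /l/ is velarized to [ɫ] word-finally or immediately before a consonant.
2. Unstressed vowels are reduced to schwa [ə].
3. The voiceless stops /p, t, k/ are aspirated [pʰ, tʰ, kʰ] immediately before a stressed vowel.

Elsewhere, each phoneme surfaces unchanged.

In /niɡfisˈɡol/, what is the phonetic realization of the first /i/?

/i/ meets the environment for rule 2 (in an unstressed syllable) → [ə].

[ə]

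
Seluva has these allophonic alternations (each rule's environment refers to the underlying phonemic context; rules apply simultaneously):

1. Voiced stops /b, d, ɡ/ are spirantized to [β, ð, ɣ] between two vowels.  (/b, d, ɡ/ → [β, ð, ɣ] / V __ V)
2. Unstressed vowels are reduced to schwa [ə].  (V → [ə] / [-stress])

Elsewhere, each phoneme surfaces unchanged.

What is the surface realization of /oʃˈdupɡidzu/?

[əʃˈdupɡədzə]

/o/ meets the environment for rule 2 (in an unstressed syllable) → [ə].
/ʃ/ (between /o/ and /d/) is unaffected → [ʃ].
/d/ (between /ʃ/ and /u/) fails the environment for rule 1, so it stays [d].
/u/ (between /d/ and /p/) fails the environment for rule 2, so it stays [u].
/p/ — not in any rule's target class → [p].
/ɡ/ (between /p/ and /i/) is in the target of rule 1 but the environment (between two vowels) is not met → [ɡ].
/i/ meets the environment for rule 2 (in an unstressed syllable) → [ə].
/d/ (between /i/ and /z/) fails the environment for rule 1, so it stays [d].
/z/ — not in any rule's target class → [z].
/u/ (word-final): in an unstressed syllable, so rule 2 applies → [ə].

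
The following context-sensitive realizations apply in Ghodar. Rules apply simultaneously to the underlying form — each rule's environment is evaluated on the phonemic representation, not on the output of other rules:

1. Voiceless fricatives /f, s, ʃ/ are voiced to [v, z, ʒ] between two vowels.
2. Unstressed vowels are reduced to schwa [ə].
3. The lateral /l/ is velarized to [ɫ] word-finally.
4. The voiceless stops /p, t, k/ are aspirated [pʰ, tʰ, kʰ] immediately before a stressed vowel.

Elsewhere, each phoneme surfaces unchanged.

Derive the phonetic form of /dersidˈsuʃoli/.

/d/ (word-initial) is unaffected → [d].
/e/ (between /d/ and /r/) occurs in an unstressed syllable → [ə] by rule 2.
/r/ — not in any rule's target class → [r].
/s/ (between /r/ and /i/): rule 1 targets it, but not between two vowels → unchanged [s].
Rule 2 applies to /i/ (between /s/ and /d/: in an unstressed syllable) → [ə].
/d/ stays [d].
/s/ (between /d/ and /u/) is in the target of rule 1 but the environment (between two vowels) is not met → [s].
/u/ (between /s/ and /ʃ/): rule 2 targets it, but not in an unstressed syllable → unchanged [u].
/ʃ/ (between /u/ and /o/) occurs between two vowels → [ʒ] by rule 1.
Rule 2 applies to /o/ (between /ʃ/ and /l/: in an unstressed syllable) → [ə].
/l/ — between /o/ and /i/; rule 3 does not apply here → [l].
/i/ meets the environment for rule 2 (in an unstressed syllable) → [ə].

[dərsədˈsuʒələ]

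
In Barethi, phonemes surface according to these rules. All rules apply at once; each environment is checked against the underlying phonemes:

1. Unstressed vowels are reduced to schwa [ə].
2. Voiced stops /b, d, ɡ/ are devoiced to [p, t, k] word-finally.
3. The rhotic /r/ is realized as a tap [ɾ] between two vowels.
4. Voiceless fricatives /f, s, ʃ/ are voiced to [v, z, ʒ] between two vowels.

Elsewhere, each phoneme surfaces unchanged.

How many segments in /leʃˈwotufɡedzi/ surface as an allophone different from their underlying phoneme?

Segments that undergo a rule: /e/ → [ə] (rule 1); /u/ → [ə] (rule 1); /e/ → [ə] (rule 1); /i/ → [ə] (rule 1).
All other segments surface unchanged.

4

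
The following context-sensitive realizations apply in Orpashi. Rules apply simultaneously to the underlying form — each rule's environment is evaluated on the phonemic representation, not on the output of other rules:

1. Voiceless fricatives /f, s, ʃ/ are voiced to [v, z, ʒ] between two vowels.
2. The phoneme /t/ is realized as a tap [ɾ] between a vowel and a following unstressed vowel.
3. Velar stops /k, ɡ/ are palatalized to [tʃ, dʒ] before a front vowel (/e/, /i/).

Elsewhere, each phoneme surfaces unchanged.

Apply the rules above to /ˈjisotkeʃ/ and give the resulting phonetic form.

/j/ (word-initial) is unaffected → [j].
/i/ — not in any rule's target class → [i].
/s/ (between /i/ and /o/): between two vowels, so rule 1 applies → [z].
/o/ (between /s/ and /t/): no rule targets it → [o].
/t/ (between /o/ and /k/): rule 2 targets it, but not between a vowel and a following unstressed vowel → unchanged [t].
/k/ meets the environment for rule 3 (before a front vowel) → [tʃ].
/e/ stays [e].
/ʃ/ (word-final) is in the target of rule 1 but the environment (between two vowels) is not met → [ʃ].

[ˈjizottʃeʃ]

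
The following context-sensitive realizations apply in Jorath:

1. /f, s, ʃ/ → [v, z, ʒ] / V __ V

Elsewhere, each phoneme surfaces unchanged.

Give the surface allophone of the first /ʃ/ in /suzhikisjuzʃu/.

/ʃ/ (between /z/ and /u/) fails the environment for rule 1, so it stays [ʃ].

[ʃ]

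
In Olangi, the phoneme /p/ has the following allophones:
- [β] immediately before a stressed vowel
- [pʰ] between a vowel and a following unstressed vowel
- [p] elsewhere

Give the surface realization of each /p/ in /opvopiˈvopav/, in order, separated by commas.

[p], [pʰ], [pʰ]

Occurrence 1 (position 2): no conditioning environment matches → elsewhere allophone [p].
Occurrence 2 (position 5): between a vowel and a following unstressed vowel → [pʰ].
Occurrence 3 (position 9): between a vowel and a following unstressed vowel → [pʰ].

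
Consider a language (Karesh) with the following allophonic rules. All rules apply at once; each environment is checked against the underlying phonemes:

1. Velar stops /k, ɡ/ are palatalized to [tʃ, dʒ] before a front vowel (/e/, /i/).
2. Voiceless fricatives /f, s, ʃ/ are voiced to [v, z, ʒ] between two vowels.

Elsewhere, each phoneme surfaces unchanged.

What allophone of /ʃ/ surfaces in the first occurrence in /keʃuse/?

[ʒ]

/ʃ/ — between /e/ and /u/, between two vowels — surfaces as [ʒ] (rule 2).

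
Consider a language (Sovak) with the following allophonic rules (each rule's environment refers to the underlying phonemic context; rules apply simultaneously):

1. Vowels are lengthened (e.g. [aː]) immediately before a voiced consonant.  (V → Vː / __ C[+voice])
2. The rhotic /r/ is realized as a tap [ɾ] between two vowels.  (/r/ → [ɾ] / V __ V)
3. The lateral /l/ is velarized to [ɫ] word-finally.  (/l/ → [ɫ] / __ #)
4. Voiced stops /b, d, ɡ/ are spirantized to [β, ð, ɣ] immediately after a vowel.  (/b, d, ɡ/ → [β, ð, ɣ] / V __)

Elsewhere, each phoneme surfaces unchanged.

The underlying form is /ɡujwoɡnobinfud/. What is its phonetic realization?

[ɡuːjwoːɣnoːβiːnfuːð]

/ɡ/ (word-initial) is in the target of rule 4 but the environment (immediately after a vowel) is not met → [ɡ].
Rule 1 applies to /u/ (between /ɡ/ and /j/: before a voiced consonant) → [uː].
/o/ (between /w/ and /ɡ/): before a voiced consonant, so rule 1 applies → [oː].
/ɡ/ meets the environment for rule 4 (immediately after a vowel) → [ɣ].
/o/ (between /n/ and /b/): before a voiced consonant, so rule 1 applies → [oː].
/b/ (between /o/ and /i/): immediately after a vowel, so rule 4 applies → [β].
Rule 1 applies to /i/ (between /b/ and /n/: before a voiced consonant) → [iː].
/u/ meets the environment for rule 1 (before a voiced consonant) → [uː].
/d/ — word-final, immediately after a vowel — surfaces as [ð] (rule 4).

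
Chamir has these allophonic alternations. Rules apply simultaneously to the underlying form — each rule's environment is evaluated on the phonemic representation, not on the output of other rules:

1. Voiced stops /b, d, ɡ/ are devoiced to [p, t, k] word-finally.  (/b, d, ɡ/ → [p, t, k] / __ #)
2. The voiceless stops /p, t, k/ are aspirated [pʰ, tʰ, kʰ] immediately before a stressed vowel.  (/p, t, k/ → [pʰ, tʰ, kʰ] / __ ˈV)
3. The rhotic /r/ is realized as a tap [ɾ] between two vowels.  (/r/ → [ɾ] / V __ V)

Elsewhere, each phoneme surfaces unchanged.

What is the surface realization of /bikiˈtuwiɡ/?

[bikiˈtʰuwik]

/b/ (word-initial) is in the target of rule 1 but the environment (word-finally) is not met → [b].
/i/ (between /b/ and /k/): no rule targets it → [i].
/k/ (between /i/ and /i/) is in the target of rule 2 but the environment (immediately before a stressed vowel) is not met → [k].
/i/ (between /k/ and /t/): no rule targets it → [i].
/t/ (between /i/ and /u/) occurs immediately before a stressed vowel → [tʰ] by rule 2.
/u/ (between /t/ and /w/) is unaffected → [u].
/w/ stays [w].
/i/ — not in any rule's target class → [i].
Rule 1 applies to /ɡ/ (word-final: word-finally) → [k].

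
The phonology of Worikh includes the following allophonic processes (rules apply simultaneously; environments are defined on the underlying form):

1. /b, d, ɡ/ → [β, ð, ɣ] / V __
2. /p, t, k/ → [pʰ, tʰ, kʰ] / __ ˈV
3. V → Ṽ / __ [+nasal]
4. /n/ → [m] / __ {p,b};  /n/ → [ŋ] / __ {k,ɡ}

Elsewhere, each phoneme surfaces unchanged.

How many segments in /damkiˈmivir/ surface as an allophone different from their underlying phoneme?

Segments that undergo a rule: /a/ → [ã] (rule 3); /i/ → [ĩ] (rule 3).
All other segments surface unchanged.

2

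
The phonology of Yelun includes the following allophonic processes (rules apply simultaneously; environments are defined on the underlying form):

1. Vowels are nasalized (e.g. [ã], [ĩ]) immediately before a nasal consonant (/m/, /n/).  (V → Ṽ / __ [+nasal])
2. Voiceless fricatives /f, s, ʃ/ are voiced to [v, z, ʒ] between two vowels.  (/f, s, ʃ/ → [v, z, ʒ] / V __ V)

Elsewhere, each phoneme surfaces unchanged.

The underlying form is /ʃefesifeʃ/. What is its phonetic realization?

/ʃ/ (word-initial) fails the environment for rule 2, so it stays [ʃ].
/e/ (between /ʃ/ and /f/): rule 1 targets it, but not before a nasal consonant → unchanged [e].
/f/ (between /e/ and /e/) occurs between two vowels → [v] by rule 2.
/e/ (between /f/ and /s/) is in the target of rule 1 but the environment (before a nasal consonant) is not met → [e].
/s/ — between /e/ and /i/, between two vowels — surfaces as [z] (rule 2).
/i/ — between /s/ and /f/; rule 1 does not apply here → [i].
Rule 2 applies to /f/ (between /i/ and /e/: between two vowels) → [v].
/e/ (between /f/ and /ʃ/) is in the target of rule 1 but the environment (before a nasal consonant) is not met → [e].
/ʃ/ — word-final; rule 2 does not apply here → [ʃ].

[ʃeveziveʃ]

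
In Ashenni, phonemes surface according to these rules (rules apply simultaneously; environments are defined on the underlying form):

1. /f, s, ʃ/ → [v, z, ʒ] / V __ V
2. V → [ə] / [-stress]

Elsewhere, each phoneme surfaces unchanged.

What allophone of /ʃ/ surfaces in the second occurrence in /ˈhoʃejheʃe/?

/ʃ/ meets the environment for rule 1 (between two vowels) → [ʒ].

[ʒ]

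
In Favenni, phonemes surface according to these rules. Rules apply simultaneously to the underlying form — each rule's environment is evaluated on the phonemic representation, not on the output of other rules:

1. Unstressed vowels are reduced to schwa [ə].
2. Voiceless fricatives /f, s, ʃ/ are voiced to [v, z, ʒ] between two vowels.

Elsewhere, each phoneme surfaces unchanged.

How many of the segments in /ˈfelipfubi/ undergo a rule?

3

Segments that undergo a rule: /i/ → [ə] (rule 1); /u/ → [ə] (rule 1); /i/ → [ə] (rule 1).
All other segments surface unchanged.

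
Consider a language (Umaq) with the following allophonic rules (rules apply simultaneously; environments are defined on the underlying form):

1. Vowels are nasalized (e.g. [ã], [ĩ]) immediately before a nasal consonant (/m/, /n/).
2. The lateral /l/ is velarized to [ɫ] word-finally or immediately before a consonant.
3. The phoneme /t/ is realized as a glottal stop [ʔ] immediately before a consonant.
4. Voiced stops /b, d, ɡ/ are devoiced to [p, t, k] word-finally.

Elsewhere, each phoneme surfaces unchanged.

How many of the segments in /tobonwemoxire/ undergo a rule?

Segments that undergo a rule: /o/ → [õ] (rule 1); /e/ → [ẽ] (rule 1).
All other segments surface unchanged.

2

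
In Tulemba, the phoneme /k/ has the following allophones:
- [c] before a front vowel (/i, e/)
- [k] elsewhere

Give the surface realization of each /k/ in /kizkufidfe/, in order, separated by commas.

[c], [k]

Occurrence 1 (position 1): before a front vowel → [c].
Occurrence 2 (position 4): no conditioning environment matches → elsewhere allophone [k].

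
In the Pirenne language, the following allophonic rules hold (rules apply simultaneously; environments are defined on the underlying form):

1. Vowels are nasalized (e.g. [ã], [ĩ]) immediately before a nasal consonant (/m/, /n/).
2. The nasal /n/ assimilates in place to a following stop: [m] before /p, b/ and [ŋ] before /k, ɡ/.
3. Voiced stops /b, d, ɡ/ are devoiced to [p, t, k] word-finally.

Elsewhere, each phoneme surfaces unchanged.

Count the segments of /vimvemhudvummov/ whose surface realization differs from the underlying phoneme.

Segments that undergo a rule: /i/ → [ĩ] (rule 1); /e/ → [ẽ] (rule 1); /u/ → [ũ] (rule 1).
All other segments surface unchanged.

3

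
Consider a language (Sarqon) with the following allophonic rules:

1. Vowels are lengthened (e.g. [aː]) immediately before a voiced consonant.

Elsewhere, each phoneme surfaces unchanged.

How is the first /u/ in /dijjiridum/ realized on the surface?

[uː]

/u/ (between /d/ and /m/) occurs before a voiced consonant → [uː] by rule 1.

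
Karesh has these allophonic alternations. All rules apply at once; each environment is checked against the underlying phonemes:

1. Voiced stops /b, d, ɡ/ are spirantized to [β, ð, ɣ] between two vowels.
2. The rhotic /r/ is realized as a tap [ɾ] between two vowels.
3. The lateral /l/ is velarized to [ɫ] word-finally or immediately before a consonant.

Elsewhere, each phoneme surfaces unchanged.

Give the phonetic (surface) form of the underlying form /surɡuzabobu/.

/s/ (word-initial) is unaffected → [s].
/u/ — not in any rule's target class → [u].
/r/ (between /u/ and /ɡ/): rule 2 targets it, but not between two vowels → unchanged [r].
/ɡ/ — between /r/ and /u/; rule 1 does not apply here → [ɡ].
/u/ (between /ɡ/ and /z/): no rule targets it → [u].
/z/ — not in any rule's target class → [z].
/a/ — not in any rule's target class → [a].
/b/ meets the environment for rule 1 (between two vowels) → [β].
/o/ (between /b/ and /b/): no rule targets it → [o].
Rule 1 applies to /b/ (between /o/ and /u/: between two vowels) → [β].
/u/ (word-final): no rule targets it → [u].

[surɡuzaβoβu]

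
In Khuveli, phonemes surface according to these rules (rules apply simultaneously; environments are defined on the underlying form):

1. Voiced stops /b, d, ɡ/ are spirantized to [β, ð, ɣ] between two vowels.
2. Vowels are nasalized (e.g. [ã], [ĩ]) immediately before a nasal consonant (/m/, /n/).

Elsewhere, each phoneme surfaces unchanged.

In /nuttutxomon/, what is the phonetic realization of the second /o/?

Rule 2 applies to /o/ (between /m/ and /n/: before a nasal consonant) → [õ].

[õ]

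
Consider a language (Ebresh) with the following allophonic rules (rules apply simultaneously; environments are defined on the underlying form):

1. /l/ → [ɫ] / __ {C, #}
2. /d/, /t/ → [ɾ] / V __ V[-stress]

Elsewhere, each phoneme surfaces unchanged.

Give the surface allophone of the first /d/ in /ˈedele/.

[ɾ]

/d/ — between /e/ and /e/, between a vowel and a following unstressed vowel — surfaces as [ɾ] (rule 2).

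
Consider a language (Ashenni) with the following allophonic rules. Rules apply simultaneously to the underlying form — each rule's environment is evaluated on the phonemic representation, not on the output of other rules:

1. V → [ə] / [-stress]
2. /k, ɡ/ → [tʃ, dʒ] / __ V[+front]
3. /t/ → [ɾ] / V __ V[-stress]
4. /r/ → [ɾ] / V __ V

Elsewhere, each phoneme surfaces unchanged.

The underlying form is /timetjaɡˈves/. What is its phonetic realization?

[təmətjəɡˈves]

/t/ (word-initial) fails the environment for rule 3, so it stays [t].
Rule 1 applies to /i/ (between /t/ and /m/: in an unstressed syllable) → [ə].
/m/ stays [m].
/e/ meets the environment for rule 1 (in an unstressed syllable) → [ə].
/t/ (between /e/ and /j/): rule 3 targets it, but not between a vowel and a following unstressed vowel → unchanged [t].
/j/ (between /t/ and /a/) is unaffected → [j].
Rule 1 applies to /a/ (between /j/ and /ɡ/: in an unstressed syllable) → [ə].
/ɡ/ — between /a/ and /v/; rule 2 does not apply here → [ɡ].
/v/ — not in any rule's target class → [v].
/e/ (between /v/ and /s/) fails the environment for rule 1, so it stays [e].
/s/ — not in any rule's target class → [s].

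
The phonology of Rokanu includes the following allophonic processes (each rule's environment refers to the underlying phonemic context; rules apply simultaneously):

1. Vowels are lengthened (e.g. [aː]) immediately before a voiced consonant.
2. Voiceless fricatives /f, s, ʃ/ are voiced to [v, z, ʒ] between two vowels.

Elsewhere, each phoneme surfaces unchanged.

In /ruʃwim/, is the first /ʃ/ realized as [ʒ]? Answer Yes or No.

/ʃ/ (between /u/ and /w/) fails the environment for rule 2, so it stays [ʃ].
The actual realization is [ʃ], not [ʒ].

No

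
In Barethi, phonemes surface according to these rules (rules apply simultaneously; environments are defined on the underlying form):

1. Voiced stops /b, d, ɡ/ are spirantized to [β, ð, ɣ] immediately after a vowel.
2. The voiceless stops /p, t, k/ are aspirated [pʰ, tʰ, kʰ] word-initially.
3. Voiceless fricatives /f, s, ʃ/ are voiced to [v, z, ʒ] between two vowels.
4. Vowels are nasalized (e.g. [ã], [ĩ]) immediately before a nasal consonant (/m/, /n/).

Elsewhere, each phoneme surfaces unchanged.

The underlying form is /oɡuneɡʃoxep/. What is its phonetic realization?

[oɣũneɣʃoxep]

/o/ (word-initial) fails the environment for rule 4, so it stays [o].
/ɡ/ — between /o/ and /u/, immediately after a vowel — surfaces as [ɣ] (rule 1).
/u/ (between /ɡ/ and /n/): before a nasal consonant, so rule 4 applies → [ũ].
/n/ (between /u/ and /e/): no rule targets it → [n].
/e/ (between /n/ and /ɡ/): rule 4 targets it, but not before a nasal consonant → unchanged [e].
/ɡ/ (between /e/ and /ʃ/) occurs immediately after a vowel → [ɣ] by rule 1.
/ʃ/ (between /ɡ/ and /o/): rule 3 targets it, but not between two vowels → unchanged [ʃ].
/o/ (between /ʃ/ and /x/) is in the target of rule 4 but the environment (before a nasal consonant) is not met → [o].
/x/ (between /o/ and /e/): no rule targets it → [x].
/e/ (between /x/ and /p/) is in the target of rule 4 but the environment (before a nasal consonant) is not met → [e].
/p/ (word-final): rule 2 targets it, but not word-initially → unchanged [p].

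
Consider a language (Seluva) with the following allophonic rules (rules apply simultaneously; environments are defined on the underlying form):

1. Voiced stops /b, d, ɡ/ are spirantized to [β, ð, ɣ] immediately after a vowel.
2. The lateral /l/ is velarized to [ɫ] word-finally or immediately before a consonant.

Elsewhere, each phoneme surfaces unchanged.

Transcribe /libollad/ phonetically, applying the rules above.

[liβoɫlað]

/l/ — word-initial; rule 2 does not apply here → [l].
/i/ (between /l/ and /b/): no rule targets it → [i].
Rule 1 applies to /b/ (between /i/ and /o/: immediately after a vowel) → [β].
/o/ — not in any rule's target class → [o].
/l/ (between /o/ and /l/): word-finally or immediately before a consonant, so rule 2 applies → [ɫ].
/l/ (between /l/ and /a/): rule 2 targets it, but not word-finally or immediately before a consonant → unchanged [l].
/a/ (between /l/ and /d/): no rule targets it → [a].
/d/ meets the environment for rule 1 (immediately after a vowel) → [ð].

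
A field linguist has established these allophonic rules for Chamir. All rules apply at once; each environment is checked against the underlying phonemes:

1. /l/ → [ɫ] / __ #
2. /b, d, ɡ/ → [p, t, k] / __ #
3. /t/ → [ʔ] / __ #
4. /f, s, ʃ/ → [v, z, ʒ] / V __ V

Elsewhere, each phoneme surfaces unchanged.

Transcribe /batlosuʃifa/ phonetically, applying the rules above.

[batlozuʒiva]

/b/ (word-initial) is in the target of rule 2 but the environment (word-finally) is not met → [b].
/a/ stays [a].
/t/ (between /a/ and /l/) is in the target of rule 3 but the environment (word-finally) is not met → [t].
/l/ (between /t/ and /o/) is in the target of rule 1 but the environment (word-finally) is not met → [l].
/o/ (between /l/ and /s/) is unaffected → [o].
/s/ meets the environment for rule 4 (between two vowels) → [z].
/u/ — not in any rule's target class → [u].
Rule 4 applies to /ʃ/ (between /u/ and /i/: between two vowels) → [ʒ].
/i/ stays [i].
/f/ — between /i/ and /a/, between two vowels — surfaces as [v] (rule 4).
/a/ — not in any rule's target class → [a].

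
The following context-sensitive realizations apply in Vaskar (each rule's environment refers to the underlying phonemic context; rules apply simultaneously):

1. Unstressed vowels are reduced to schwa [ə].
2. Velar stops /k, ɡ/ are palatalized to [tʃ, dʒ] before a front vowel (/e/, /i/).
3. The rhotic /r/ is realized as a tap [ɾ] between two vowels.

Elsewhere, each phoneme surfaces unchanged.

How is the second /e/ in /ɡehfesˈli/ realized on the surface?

[ə]

/e/ (between /f/ and /s/) occurs in an unstressed syllable → [ə] by rule 1.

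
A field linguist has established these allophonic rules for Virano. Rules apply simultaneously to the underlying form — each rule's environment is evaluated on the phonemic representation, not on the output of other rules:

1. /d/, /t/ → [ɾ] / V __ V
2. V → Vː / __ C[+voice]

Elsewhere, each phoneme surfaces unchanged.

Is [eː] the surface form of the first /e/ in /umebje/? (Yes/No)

Yes

/e/ meets the environment for rule 2 (before a voiced consonant) → [eː].
The actual realization is [eː], which matches [eː].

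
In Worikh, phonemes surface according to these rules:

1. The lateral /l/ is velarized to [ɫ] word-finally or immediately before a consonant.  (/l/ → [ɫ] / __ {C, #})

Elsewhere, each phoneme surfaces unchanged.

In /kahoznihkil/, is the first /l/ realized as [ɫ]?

Rule 1 applies to /l/ (word-final: word-finally or immediately before a consonant) → [ɫ].
The actual realization is [ɫ], which matches [ɫ].

Yes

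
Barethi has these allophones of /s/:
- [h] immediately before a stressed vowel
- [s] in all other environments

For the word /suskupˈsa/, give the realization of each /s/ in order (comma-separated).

Occurrence 1 (position 1): no conditioning environment matches → elsewhere allophone [s].
Occurrence 2 (position 3): no conditioning environment matches → elsewhere allophone [s].
Occurrence 3 (position 7): immediately before a stressed vowel → [h].

[s], [s], [h]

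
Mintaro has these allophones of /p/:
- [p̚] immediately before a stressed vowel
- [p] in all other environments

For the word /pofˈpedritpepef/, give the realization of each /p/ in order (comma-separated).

Occurrence 1 (position 1): no conditioning environment matches → elsewhere allophone [p].
Occurrence 2 (position 4): immediately before a stressed vowel → [p̚].
Occurrence 3 (position 10): no conditioning environment matches → elsewhere allophone [p].
Occurrence 4 (position 12): no conditioning environment matches → elsewhere allophone [p].

[p], [p̚], [p], [p]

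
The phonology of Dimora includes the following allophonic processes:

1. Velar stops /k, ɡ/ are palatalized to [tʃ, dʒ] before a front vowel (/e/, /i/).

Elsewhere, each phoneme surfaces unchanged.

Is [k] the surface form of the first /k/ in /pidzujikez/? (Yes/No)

No

/k/ (between /i/ and /e/) occurs before a front vowel → [tʃ] by rule 1.
The actual realization is [tʃ], not [k].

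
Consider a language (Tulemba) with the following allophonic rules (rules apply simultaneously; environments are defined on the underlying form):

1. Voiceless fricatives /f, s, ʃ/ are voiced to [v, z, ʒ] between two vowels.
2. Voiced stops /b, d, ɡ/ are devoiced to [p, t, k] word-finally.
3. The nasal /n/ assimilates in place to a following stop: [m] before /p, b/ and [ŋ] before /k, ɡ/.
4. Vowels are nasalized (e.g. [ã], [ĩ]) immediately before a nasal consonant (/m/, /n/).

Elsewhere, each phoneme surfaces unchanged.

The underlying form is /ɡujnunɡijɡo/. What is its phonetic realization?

/ɡ/ — word-initial; rule 2 does not apply here → [ɡ].
/u/ — between /ɡ/ and /j/; rule 4 does not apply here → [u].
/j/ stays [j].
/n/ — between /j/ and /u/; rule 3 does not apply here → [n].
/u/ (between /n/ and /n/): before a nasal consonant, so rule 4 applies → [ũ].
/n/ — between /u/ and /ɡ/, before a labial or velar stop — surfaces as [ŋ] (rule 3).
/ɡ/ — between /n/ and /i/; rule 2 does not apply here → [ɡ].
/i/ (between /ɡ/ and /j/): rule 4 targets it, but not before a nasal consonant → unchanged [i].
/j/ stays [j].
/ɡ/ (between /j/ and /o/) is in the target of rule 2 but the environment (word-finally) is not met → [ɡ].
/o/ (word-final): rule 4 targets it, but not before a nasal consonant → unchanged [o].

[ɡujnũŋɡijɡo]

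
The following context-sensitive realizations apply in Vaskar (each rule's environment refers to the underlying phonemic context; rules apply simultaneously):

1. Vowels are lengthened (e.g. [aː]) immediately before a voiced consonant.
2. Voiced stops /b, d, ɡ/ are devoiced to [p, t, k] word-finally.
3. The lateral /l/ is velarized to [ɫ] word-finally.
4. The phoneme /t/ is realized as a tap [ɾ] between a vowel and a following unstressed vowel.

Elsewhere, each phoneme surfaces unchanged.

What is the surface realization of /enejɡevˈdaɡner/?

[eːneːjɡeːvˈdaːɡneːr]

/e/ (word-initial) occurs before a voiced consonant → [eː] by rule 1.
/n/ stays [n].
Rule 1 applies to /e/ (between /n/ and /j/: before a voiced consonant) → [eː].
/j/ (between /e/ and /ɡ/): no rule targets it → [j].
/ɡ/ — between /j/ and /e/; rule 2 does not apply here → [ɡ].
Rule 1 applies to /e/ (between /ɡ/ and /v/: before a voiced consonant) → [eː].
/v/ — not in any rule's target class → [v].
/d/ (between /v/ and /a/): rule 2 targets it, but not word-finally → unchanged [d].
Rule 1 applies to /a/ (between /d/ and /ɡ/: before a voiced consonant) → [aː].
/ɡ/ — between /a/ and /n/; rule 2 does not apply here → [ɡ].
/n/ (between /ɡ/ and /e/) is unaffected → [n].
/e/ (between /n/ and /r/): before a voiced consonant, so rule 1 applies → [eː].
/r/ — not in any rule's target class → [r].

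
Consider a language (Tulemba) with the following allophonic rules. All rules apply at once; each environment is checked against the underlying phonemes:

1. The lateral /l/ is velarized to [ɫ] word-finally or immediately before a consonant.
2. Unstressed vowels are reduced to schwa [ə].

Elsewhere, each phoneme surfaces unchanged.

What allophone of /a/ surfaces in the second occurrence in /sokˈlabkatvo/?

[ə]

Rule 2 applies to /a/ (between /k/ and /t/: in an unstressed syllable) → [ə].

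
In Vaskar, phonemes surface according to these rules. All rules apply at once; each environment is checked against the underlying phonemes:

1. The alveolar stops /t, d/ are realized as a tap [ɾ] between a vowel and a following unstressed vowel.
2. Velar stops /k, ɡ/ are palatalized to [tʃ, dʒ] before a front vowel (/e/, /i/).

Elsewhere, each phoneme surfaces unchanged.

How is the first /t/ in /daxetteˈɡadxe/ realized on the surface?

/t/ (between /e/ and /t/): rule 1 targets it, but not between a vowel and a following unstressed vowel → unchanged [t].

[t]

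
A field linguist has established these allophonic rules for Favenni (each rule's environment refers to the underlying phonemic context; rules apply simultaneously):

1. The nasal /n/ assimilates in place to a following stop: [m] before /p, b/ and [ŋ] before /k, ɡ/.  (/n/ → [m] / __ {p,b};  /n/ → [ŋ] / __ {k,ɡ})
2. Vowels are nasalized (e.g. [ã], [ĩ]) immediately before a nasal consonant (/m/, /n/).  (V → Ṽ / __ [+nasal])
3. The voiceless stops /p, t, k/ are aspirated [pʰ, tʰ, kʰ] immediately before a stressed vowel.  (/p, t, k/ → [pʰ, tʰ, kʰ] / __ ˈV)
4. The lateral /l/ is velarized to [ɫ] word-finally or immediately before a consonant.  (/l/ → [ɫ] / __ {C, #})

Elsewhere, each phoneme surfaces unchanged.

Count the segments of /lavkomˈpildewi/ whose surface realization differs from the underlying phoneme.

3

Segments that undergo a rule: /o/ → [õ] (rule 2); /p/ → [pʰ] (rule 3); /l/ → [ɫ] (rule 4).
All other segments surface unchanged.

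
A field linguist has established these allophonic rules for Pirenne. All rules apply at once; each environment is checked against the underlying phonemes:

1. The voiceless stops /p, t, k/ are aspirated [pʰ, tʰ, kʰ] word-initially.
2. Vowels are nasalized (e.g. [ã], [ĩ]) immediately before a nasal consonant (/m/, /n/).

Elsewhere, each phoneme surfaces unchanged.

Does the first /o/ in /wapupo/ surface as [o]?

/o/ (word-final) fails the environment for rule 2, so it stays [o].
The actual realization is [o], which matches [o].

Yes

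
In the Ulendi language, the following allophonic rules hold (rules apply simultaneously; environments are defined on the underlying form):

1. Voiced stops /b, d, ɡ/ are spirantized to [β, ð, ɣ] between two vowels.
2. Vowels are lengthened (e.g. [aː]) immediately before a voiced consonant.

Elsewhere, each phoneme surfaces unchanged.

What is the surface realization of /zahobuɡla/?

/z/ stays [z].
/a/ (between /z/ and /h/): rule 2 targets it, but not before a voiced consonant → unchanged [a].
/h/ (between /a/ and /o/): no rule targets it → [h].
/o/ meets the environment for rule 2 (before a voiced consonant) → [oː].
Rule 1 applies to /b/ (between /o/ and /u/: between two vowels) → [β].
/u/ (between /b/ and /ɡ/): before a voiced consonant, so rule 2 applies → [uː].
/ɡ/ (between /u/ and /l/) fails the environment for rule 1, so it stays [ɡ].
/l/ (between /ɡ/ and /a/): no rule targets it → [l].
/a/ (word-final) is in the target of rule 2 but the environment (before a voiced consonant) is not met → [a].

[zahoːβuːɡla]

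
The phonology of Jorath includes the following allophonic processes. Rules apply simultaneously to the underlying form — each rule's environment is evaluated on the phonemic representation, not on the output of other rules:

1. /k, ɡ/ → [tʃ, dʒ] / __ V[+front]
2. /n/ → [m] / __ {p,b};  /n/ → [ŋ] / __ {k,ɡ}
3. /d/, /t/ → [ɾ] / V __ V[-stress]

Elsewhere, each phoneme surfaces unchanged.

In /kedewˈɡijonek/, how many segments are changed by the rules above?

Segments that undergo a rule: /k/ → [tʃ] (rule 1); /d/ → [ɾ] (rule 3); /ɡ/ → [dʒ] (rule 1).
All other segments surface unchanged.

3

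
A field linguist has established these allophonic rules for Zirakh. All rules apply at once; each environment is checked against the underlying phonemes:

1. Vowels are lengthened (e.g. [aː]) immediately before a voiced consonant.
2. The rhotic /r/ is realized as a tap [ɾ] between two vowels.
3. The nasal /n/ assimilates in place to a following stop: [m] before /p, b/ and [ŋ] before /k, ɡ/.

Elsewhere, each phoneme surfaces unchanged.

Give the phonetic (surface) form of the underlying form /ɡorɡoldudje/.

/ɡ/ stays [ɡ].
/o/ (between /ɡ/ and /r/) occurs before a voiced consonant → [oː] by rule 1.
/r/ (between /o/ and /ɡ/) fails the environment for rule 2, so it stays [r].
/ɡ/ (between /r/ and /o/): no rule targets it → [ɡ].
/o/ meets the environment for rule 1 (before a voiced consonant) → [oː].
/l/ (between /o/ and /d/): no rule targets it → [l].
/d/ stays [d].
Rule 1 applies to /u/ (between /d/ and /d/: before a voiced consonant) → [uː].
/d/ stays [d].
/j/ (between /d/ and /e/) is unaffected → [j].
/e/ (word-final) fails the environment for rule 1, so it stays [e].

[ɡoːrɡoːlduːdje]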